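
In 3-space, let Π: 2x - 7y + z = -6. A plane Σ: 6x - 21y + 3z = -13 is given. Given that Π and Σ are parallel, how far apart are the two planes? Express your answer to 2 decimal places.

0.23

Rescale Σ by 1/3: 2x - 7y + z = -13/3. Then distance = |-6 − (-13/3)| / √54 ≈ 0.23.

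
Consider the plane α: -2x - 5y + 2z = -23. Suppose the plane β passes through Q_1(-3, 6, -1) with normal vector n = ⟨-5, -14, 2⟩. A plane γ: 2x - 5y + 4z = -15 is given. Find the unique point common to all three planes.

β: n·r = n·Q_1 gives -5x - 14y + 2z = -71.
Solving the 3×3 linear system -2x - 5y + 2z = -23, -5x - 14y + 2z = -71, 2x - 5y + 4z = -15 (e.g. by elimination or Cramer's rule, determinant = 78) gives (1, 5, 2).

(1, 5, 2)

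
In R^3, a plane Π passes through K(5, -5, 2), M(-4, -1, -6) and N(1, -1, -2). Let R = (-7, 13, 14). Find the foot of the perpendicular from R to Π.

KM = (-9, 4, -8), KN = (-4, 4, -4); a normal to Π is KM × KN = (16, -4, -20).
Using K: Π has equation 16x - 4y - 20z = 60.
Foot = R − λn with λ = (n·R − d)/|n|² = (-444 − 60)/672 = -3/4.
Foot = (-7, 13, 14) − (-3/4)·(16, -4, -20) = (5, 10, -1).

(5, 10, -1)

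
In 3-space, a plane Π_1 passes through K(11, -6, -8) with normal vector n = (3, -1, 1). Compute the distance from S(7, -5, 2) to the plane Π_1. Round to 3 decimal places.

Π_1: n·r = n·K gives 3x - y + z = 31.
n·S − d = (3)·(7) + (-1)·(-5) + (1)·(2) − 31 = -3; |n| = √11.
Distance = |-3| / √11 = 3/√11 ≈ 0.905.

0.905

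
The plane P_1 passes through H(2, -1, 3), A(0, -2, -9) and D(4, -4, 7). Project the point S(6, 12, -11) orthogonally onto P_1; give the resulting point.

(-4, 8, -9)

HA = (-2, -1, -12), HD = (2, -3, 4); a normal to P_1 is HA × HD = (-40, -16, 8).
Using H: P_1 has equation -40x - 16y + 8z = -40.
Foot = S − λn with λ = (n·S − d)/|n|² = (-520 − (-40))/1920 = -1/4.
Foot = (6, 12, -11) − (-1/4)·(-40, -16, 8) = (-4, 8, -9).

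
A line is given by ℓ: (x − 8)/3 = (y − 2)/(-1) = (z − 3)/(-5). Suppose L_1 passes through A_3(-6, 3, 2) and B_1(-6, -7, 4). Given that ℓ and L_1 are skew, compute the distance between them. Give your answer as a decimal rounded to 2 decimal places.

ℓ has direction (3, -1, -5) through (8, 2, 3).
A direction vector for L_1 is B_1 − A_3 = (0, -10, 2).
Common perpendicular direction n = (3, -1, -5) × (0, -10, 2) = (-52, -6, -30).
With w = (-6, 3, 2) − (8, 2, 3) = (-14, 1, -1), w · n = 752.
Distance = |w · n| / |n| = |752| / √3640 ≈ 12.46.

12.46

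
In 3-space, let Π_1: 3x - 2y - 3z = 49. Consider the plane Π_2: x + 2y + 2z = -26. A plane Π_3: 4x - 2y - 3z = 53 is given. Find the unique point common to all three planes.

(4, -8, -7)

Solving the 3×3 linear system 3x - 2y - 3z = 49, x + 2y + 2z = -26, 4x - 2y - 3z = 53 (e.g. by elimination or Cramer's rule, determinant = 2) gives (4, -8, -7).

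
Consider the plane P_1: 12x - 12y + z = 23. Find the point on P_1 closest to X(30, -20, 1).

(6, 4, -1)

Foot = X − λn with λ = (n·X − d)/|n|² = (601 − 23)/289 = 2.
Foot = (30, -20, 1) − 2·(12, -12, 1) = (6, 4, -1).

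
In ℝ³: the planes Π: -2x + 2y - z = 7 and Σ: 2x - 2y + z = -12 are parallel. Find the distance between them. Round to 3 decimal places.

1.667

Rescale Σ by 1/(-1): -2x + 2y - z = 12. Then distance = |7 − 12| / √9 ≈ 1.667.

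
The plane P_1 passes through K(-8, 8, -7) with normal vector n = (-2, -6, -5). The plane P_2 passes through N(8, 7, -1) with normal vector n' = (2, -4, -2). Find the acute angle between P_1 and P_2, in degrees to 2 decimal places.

40.58

P_1: n·r = n·K gives -2x - 6y - 5z = 3.
P_2: n'·r = n'·N gives 2x - 4y - 2z = -10.
cos θ = |n₁·n₂| / (|n₁||n₂|) = |30| / (√65 · √24).
θ = arccos(0.75955) ≈ 40.58°.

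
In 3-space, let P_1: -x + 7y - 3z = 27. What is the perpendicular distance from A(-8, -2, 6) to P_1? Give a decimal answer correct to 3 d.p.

6.640

n·A − d = (-1)·(-8) + (7)·(-2) + (-3)·(6) − 27 = -51; |n| = √59.
Distance = |-51| / √59 = 51/√59 ≈ 6.640.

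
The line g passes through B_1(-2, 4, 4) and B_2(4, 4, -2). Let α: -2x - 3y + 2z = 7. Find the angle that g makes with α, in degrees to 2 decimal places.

43.31

A direction vector for g is B_2 − B_1 = (6, 0, -6).
sin θ = |n·v| / (|n||v|) = |-24| / (√17 · √72) = 0.68599.
θ ≈ 43.31°.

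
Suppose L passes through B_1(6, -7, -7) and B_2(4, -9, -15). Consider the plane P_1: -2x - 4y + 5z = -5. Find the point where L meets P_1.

(7, -6, -3)

A direction vector for L is B_2 − B_1 = (-2, -2, -8).
Substitute r = (6, -7, -7) + t(-2, -2, -8) into the plane: -19 + (-28)t = -5, so t = -1/2.
Intersection: (6, -7, -7) + (-1/2)·(-2, -2, -8) = (7, -6, -3).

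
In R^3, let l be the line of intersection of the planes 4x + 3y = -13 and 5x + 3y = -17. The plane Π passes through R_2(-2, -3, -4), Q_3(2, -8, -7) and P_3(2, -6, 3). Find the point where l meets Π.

(-4, 1, 5)

Direction of l: (4, 3, 0) × (5, 3, 0) = (0, 0, -3).
A point on l: solving the two plane equations with z = -5 gives (-4, 1, -5).
R_2Q_3 = (4, -5, -3), R_2P_3 = (4, -3, 7); a normal to Π is R_2Q_3 × R_2P_3 = (-44, -40, 8).
Using R_2: Π has equation -44x - 40y + 8z = 176.
Substitute r = (-4, 1, -5) + t(0, 0, -3) into the plane: 96 + (-24)t = 176, so t = -10/3.
Intersection: (-4, 1, -5) + (-10/3)·(0, 0, -3) = (-4, 1, 5).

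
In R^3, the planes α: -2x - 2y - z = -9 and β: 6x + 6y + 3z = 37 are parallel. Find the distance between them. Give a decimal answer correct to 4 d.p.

1.1111

Rescale β by 1/(-3): -2x - 2y - z = -37/3. Then distance = |-9 − (-37/3)| / √9 ≈ 1.1111.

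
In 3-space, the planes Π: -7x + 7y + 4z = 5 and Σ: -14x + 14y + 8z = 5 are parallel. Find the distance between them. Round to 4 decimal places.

0.2341

Rescale Σ by 1/2: -7x + 7y + 4z = 5/2. Then distance = |5 − (5/2)| / √114 ≈ 0.2341.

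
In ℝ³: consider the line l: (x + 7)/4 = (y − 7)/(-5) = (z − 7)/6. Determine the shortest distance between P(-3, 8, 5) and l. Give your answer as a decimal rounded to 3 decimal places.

4.581

l has direction (4, -5, 6) through (-7, 7, 7).
Taking (-7, 7, 7) on l with direction v = (4, -5, 6): w = P − (-7, 7, 7) = (4, 1, -2), and w × v = (-4, -32, -24).
Distance = |w × v| / |v| = √1616 / √77 ≈ 4.581.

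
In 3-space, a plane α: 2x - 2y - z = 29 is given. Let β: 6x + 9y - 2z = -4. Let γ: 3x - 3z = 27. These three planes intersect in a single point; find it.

Solving the 3×3 linear system 2x - 2y - z = 29, 6x + 9y - 2z = -4, 3x - 3z = 27 (e.g. by elimination or Cramer's rule, determinant = -51) gives (8, -6, -1).

(8, -6, -1)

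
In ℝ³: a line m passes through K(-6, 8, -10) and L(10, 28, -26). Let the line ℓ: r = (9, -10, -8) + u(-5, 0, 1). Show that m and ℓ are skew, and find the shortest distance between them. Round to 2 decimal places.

A direction vector for m is L − K = (16, 20, -16).
Common perpendicular direction n = (16, 20, -16) × (-5, 0, 1) = (20, 64, 100).
With w = (9, -10, -8) − (-6, 8, -10) = (15, -18, 2), w · n = -652.
Since n ≠ 0 the lines are not parallel, and w · n = -652 ≠ 0 so they do not intersect; hence they are skew.
Distance = |w · n| / |n| = |-652| / √14496 ≈ 5.42.

5.42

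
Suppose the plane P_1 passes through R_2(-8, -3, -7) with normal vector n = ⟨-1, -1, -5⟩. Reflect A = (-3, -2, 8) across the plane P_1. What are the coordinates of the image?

P_1: n·r = n·R_2 gives -x - y - 5z = 46.
λ = (n·A − d)/|n|² = (-35 − 46)/27 = -3.
Reflection = A − 2λn = (-3, -2, 8) − (-6)·(-1, -1, -5) = (-9, -8, -22).

(-9, -8, -22)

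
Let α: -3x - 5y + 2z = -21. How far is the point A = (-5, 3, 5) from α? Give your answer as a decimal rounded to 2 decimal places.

5.03

n·A − d = (-3)·(-5) + (-5)·(3) + (2)·(5) − (-21) = 31; |n| = √38.
Distance = |31| / √38 = 31/√38 ≈ 5.03.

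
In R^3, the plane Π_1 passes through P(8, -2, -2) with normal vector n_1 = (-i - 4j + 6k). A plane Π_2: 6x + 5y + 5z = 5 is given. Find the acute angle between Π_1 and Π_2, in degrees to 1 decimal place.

86.6

Π_1: n_1·r = n_1·P gives -x - 4y + 6z = -12.
cos θ = |n₁·n₂| / (|n₁||n₂|) = |4| / (√53 · √86).
θ = arccos(0.05925) ≈ 86.6°.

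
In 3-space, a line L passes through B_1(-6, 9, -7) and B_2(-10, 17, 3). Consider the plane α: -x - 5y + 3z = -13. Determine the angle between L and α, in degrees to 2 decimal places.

4.34

A direction vector for L is B_2 − B_1 = (-4, 8, 10).
sin θ = |n·v| / (|n||v|) = |-6| / (√35 · √180) = 0.07559.
θ ≈ 4.34°.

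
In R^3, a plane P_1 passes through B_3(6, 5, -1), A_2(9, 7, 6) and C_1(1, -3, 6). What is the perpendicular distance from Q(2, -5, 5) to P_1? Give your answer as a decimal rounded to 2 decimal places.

B_3A_2 = (3, 2, 7), B_3C_1 = (-5, -8, 7); a normal to P_1 is B_3A_2 × B_3C_1 = (70, -56, -14).
Using B_3: P_1 has equation 70x - 56y - 14z = 154.
n·Q − d = (70)·(2) + (-56)·(-5) + (-14)·(5) − 154 = 196; |n| = √8232.
Distance = |196| / √8232 = 196/√8232 ≈ 2.16.

2.16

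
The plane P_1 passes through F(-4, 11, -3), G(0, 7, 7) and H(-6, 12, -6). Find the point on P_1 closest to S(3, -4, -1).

(0, 8, 5)

FG = (4, -4, 10), FH = (-2, 1, -3); a normal to P_1 is FG × FH = (2, -8, -4).
Using F: P_1 has equation 2x - 8y - 4z = -84.
Foot = S − λn with λ = (n·S − d)/|n|² = (42 − (-84))/84 = 3/2.
Foot = (3, -4, -1) − (3/2)·(2, -8, -4) = (0, 8, 5).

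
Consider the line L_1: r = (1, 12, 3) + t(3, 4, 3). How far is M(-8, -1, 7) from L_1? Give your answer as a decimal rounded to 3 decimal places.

11.575

Taking (1, 12, 3) on L_1 with direction v = (3, 4, 3): w = M − (1, 12, 3) = (-9, -13, 4), and w × v = (-55, 39, 3).
Distance = |w × v| / |v| = √4555 / √34 ≈ 11.575.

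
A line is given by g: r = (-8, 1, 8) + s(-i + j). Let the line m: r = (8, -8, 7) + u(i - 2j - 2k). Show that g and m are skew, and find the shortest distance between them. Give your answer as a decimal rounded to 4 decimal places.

Common perpendicular direction n = (-1, 1, 0) × (1, -2, -2) = (-2, -2, 1).
With w = (8, -8, 7) − (-8, 1, 8) = (16, -9, -1), w · n = -15.
Since n ≠ 0 the lines are not parallel, and w · n = -15 ≠ 0 so they do not intersect; hence they are skew.
Distance = |w · n| / |n| = |-15| / √9 ≈ 5.0000.

5.0000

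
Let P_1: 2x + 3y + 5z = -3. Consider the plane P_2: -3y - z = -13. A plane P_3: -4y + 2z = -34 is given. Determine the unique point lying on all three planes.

(2, 6, -5)

Solving the 3×3 linear system 2x + 3y + 5z = -3, -3y - z = -13, -4y + 2z = -34 (e.g. by elimination or Cramer's rule, determinant = -20) gives (2, 6, -5).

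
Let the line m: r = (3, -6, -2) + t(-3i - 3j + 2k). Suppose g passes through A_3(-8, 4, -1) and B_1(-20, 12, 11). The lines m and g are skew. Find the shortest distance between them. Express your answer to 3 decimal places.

7.871

A direction vector for g is B_1 − A_3 = (-12, 8, 12).
Common perpendicular direction n = (-3, -3, 2) × (-12, 8, 12) = (-52, 12, -60).
With w = (-8, 4, -1) − (3, -6, -2) = (-11, 10, 1), w · n = 632.
Distance = |w · n| / |n| = |632| / √6448 ≈ 7.871.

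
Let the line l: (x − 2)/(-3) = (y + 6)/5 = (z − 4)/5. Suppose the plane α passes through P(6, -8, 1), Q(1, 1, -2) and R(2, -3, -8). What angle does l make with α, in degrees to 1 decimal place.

l has direction (-3, 5, 5) through (2, -6, 4).
PQ = (-5, 9, -3), PR = (-4, 5, -9); a normal to α is PQ × PR = (-66, -33, 11).
Using P: α has equation -66x - 33y + 11z = -121.
sin θ = |n·v| / (|n||v|) = |88| / (√5566 · √59) = 0.15356.
θ ≈ 8.8°.

8.8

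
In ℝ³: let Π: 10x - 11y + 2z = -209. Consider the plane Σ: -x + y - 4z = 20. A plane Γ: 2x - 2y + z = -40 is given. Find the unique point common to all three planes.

Solving the 3×3 linear system 10x - 11y + 2z = -209, -x + y - 4z = 20, 2x - 2y + z = -40 (e.g. by elimination or Cramer's rule, determinant = 7) gives (-11, 9, 0).

(-11, 9, 0)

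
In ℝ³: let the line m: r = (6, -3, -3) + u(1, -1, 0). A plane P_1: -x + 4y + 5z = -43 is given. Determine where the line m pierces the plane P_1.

Substitute r = (6, -3, -3) + t(1, -1, 0) into the plane: -33 + (-5)t = -43, so t = 2.
Intersection: (6, -3, -3) + 2·(1, -1, 0) = (8, -5, -3).

(8, -5, -3)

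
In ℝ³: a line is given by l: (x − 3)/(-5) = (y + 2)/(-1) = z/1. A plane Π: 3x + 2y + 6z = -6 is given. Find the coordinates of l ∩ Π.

(-2, -3, 1)

l has direction (-5, -1, 1) through (3, -2, 0).
Substitute r = (3, -2, 0) + t(-5, -1, 1) into the plane: 5 + (-11)t = -6, so t = 1.
Intersection: (3, -2, 0) + 1·(-5, -1, 1) = (-2, -3, 1).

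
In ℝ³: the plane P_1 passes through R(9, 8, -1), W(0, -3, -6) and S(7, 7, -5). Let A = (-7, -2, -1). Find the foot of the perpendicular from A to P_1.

RW = (-9, -11, -5), RS = (-2, -1, -4); a normal to P_1 is RW × RS = (39, -26, -13).
Using R: P_1 has equation 39x - 26y - 13z = 156.
Foot = A − λn with λ = (n·A − d)/|n|² = (-208 − 156)/2366 = -2/13.
Foot = (-7, -2, -1) − (-2/13)·(39, -26, -13) = (-1, -6, -3).

(-1, -6, -3)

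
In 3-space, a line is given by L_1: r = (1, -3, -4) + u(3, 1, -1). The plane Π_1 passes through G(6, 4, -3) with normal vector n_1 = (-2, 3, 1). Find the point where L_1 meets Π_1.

(-8, -6, -1)

Π_1: n_1·r = n_1·G gives -2x + 3y + z = -3.
Substitute r = (1, -3, -4) + t(3, 1, -1) into the plane: -15 + (-4)t = -3, so t = -3.
Intersection: (1, -3, -4) + (-3)·(3, 1, -1) = (-8, -6, -1).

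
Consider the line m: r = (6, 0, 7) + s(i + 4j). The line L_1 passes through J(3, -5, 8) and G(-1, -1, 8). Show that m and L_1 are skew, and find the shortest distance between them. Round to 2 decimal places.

1.00

A direction vector for L_1 is G − J = (-4, 4, 0).
Common perpendicular direction n = (1, 4, 0) × (-4, 4, 0) = (0, 0, 20).
With w = (3, -5, 8) − (6, 0, 7) = (-3, -5, 1), w · n = 20.
Since n ≠ 0 the lines are not parallel, and w · n = 20 ≠ 0 so they do not intersect; hence they are skew.
Distance = |w · n| / |n| = |20| / √400 ≈ 1.00.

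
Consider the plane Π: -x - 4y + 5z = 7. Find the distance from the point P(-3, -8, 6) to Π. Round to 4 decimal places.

8.9496

n·P − d = (-1)·(-3) + (-4)·(-8) + (5)·(6) − 7 = 58; |n| = √42.
Distance = |58| / √42 = 58/√42 ≈ 8.9496.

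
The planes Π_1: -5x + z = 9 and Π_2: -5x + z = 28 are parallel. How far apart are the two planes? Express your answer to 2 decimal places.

3.73

Same normal n = (-5, 0, 1) with |n| = √26; distance = |9 − 28| / |n| = 19/√26 ≈ 3.73.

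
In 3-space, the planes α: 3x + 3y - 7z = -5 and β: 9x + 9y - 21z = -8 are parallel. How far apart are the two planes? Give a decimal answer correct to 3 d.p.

0.285

Rescale β by 1/3: 3x + 3y - 7z = -8/3. Then distance = |-5 − (-8/3)| / √67 ≈ 0.285.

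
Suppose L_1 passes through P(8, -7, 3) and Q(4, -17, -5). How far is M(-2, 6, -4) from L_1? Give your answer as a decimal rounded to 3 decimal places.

A direction vector for L_1 is Q − P = (-4, -10, -8).
Taking (8, -7, 3) on L_1 with direction v = (-4, -10, -8): w = M − (8, -7, 3) = (-10, 13, -7), and w × v = (-174, -52, 152).
Distance = |w × v| / |v| = √56084 / √180 ≈ 17.652.

17.652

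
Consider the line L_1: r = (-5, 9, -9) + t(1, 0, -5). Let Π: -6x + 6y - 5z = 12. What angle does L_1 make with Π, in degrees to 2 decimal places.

22.23

sin θ = |n·v| / (|n||v|) = |19| / (√97 · √26) = 0.37834.
θ ≈ 22.23°.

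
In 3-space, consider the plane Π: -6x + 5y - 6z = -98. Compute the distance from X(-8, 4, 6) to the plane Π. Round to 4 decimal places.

13.1995

n·X − d = (-6)·(-8) + (5)·(4) + (-6)·(6) − (-98) = 130; |n| = √97.
Distance = |130| / √97 = 130/√97 ≈ 13.1995.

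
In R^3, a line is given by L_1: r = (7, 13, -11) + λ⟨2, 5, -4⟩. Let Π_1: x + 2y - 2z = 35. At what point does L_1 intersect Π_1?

Substitute r = (7, 13, -11) + t(2, 5, -4) into the plane: 55 + 20t = 35, so t = -1.
Intersection: (7, 13, -11) + (-1)·(2, 5, -4) = (5, 8, -7).

(5, 8, -7)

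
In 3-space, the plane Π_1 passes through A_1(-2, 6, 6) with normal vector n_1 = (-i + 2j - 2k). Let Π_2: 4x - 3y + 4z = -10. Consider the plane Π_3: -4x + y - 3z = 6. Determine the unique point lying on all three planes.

(-6, 6, 8)

Π_1: n_1·r = n_1·A_1 gives -x + 2y - 2z = 2.
Solving the 3×3 linear system -x + 2y - 2z = 2, 4x - 3y + 4z = -10, -4x + y - 3z = 6 (e.g. by elimination or Cramer's rule, determinant = 3) gives (-6, 6, 8).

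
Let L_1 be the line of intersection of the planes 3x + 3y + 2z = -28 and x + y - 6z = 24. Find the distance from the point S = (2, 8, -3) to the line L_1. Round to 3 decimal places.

11.489

Direction of L_1: (3, 3, 2) × (1, 1, -6) = (-20, 20, 0).
A point on L_1: solving the two plane equations with x = -6 gives (-6, 0, -5).
Taking (-6, 0, -5) on L_1 with direction v = (-20, 20, 0): w = S − (-6, 0, -5) = (8, 8, 2), and w × v = (-40, -40, 320).
Distance = |w × v| / |v| = √105600 / √800 ≈ 11.489.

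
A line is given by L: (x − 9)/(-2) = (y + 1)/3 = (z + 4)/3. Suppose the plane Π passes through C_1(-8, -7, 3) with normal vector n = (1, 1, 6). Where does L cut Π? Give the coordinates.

(7, 2, -1)

L has direction (-2, 3, 3) through (9, -1, -4).
Π: n·r = n·C_1 gives x + y + 6z = 3.
Substitute r = (9, -1, -4) + t(-2, 3, 3) into the plane: -16 + 19t = 3, so t = 1.
Intersection: (9, -1, -4) + 1·(-2, 3, 3) = (7, 2, -1).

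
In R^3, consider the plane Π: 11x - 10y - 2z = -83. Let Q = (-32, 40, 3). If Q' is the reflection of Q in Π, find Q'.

(34, -20, -9)

λ = (n·Q − d)/|n|² = (-758 − (-83))/225 = -3.
Reflection = Q − 2λn = (-32, 40, 3) − (-6)·(11, -10, -2) = (34, -20, -9).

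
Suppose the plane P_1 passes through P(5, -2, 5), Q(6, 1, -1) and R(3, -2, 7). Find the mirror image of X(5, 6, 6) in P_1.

PQ = (1, 3, -6), PR = (-2, 0, 2); a normal to P_1 is PQ × PR = (6, 10, 6).
Using P: P_1 has equation 6x + 10y + 6z = 40.
λ = (n·X − d)/|n|² = (126 − 40)/172 = 1/2.
Reflection = X − 2λn = (5, 6, 6) − 1·(6, 10, 6) = (-1, -4, 0).

(-1, -4, 0)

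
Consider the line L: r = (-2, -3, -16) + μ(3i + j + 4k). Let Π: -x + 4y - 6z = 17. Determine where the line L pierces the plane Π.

(7, 0, -4)

Substitute r = (-2, -3, -16) + t(3, 1, 4) into the plane: 86 + (-23)t = 17, so t = 3.
Intersection: (-2, -3, -16) + 3·(3, 1, 4) = (7, 0, -4).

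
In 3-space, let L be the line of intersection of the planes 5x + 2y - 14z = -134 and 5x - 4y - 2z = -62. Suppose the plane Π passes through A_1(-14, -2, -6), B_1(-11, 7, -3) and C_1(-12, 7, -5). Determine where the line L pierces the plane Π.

Direction of L: (5, 2, -14) × (5, -4, -2) = (-60, -60, -30).
A point on L: solving the two plane equations with x = -14 gives (-14, -4, 4).
A_1B_1 = (3, 9, 3), A_1C_1 = (2, 9, 1); a normal to Π is A_1B_1 × A_1C_1 = (-18, 3, 9).
Using A_1: Π has equation -18x + 3y + 9z = 192.
Substitute r = (-14, -4, 4) + t(-60, -60, -30) into the plane: 276 + 630t = 192, so t = -2/15.
Intersection: (-14, -4, 4) + (-2/15)·(-60, -60, -30) = (-6, 4, 8).

(-6, 4, 8)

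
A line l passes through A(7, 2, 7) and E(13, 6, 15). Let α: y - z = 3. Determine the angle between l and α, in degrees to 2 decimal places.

15.23

A direction vector for l is E − A = (6, 4, 8).
sin θ = |n·v| / (|n||v|) = |-4| / (√2 · √116) = 0.26261.
θ ≈ 15.23°.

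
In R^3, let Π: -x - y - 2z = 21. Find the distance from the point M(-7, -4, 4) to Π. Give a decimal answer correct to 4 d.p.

n·M − d = (-1)·(-7) + (-1)·(-4) + (-2)·(4) − 21 = -18; |n| = √6.
Distance = |-18| / √6 = 18/√6 ≈ 7.3485.

7.3485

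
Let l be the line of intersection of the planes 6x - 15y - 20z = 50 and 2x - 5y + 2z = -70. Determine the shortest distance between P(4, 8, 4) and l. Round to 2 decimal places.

14.39

Direction of l: (6, -15, -20) × (2, -5, 2) = (-130, -52, 0).
A point on l: solving the two plane equations with x = -5 gives (-5, 8, -10).
Taking (-5, 8, -10) on l with direction v = (-130, -52, 0): w = P − (-5, 8, -10) = (9, 0, 14), and w × v = (728, -1820, -468).
Distance = |w × v| / |v| = √4061408 / √19604 ≈ 14.39.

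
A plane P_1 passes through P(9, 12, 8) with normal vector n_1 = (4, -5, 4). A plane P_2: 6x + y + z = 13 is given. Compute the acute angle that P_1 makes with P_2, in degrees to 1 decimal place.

60.4

P_1: n_1·r = n_1·P gives 4x - 5y + 4z = 8.
cos θ = |n₁·n₂| / (|n₁||n₂|) = |23| / (√57 · √38).
θ = arccos(0.49420) ≈ 60.4°.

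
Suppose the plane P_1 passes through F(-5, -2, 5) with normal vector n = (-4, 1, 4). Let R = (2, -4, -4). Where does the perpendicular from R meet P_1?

(-6, -2, 4)

P_1: n·r = n·F gives -4x + y + 4z = 38.
Foot = R − λn with λ = (n·R − d)/|n|² = (-28 − 38)/33 = -2.
Foot = (2, -4, -4) − (-2)·(-4, 1, 4) = (-6, -2, 4).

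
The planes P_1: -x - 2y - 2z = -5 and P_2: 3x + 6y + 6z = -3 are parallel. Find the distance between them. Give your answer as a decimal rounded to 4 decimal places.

2.0000

Rescale P_2 by 1/(-3): -x - 2y - 2z = 1. Then distance = |-5 − 1| / √9 ≈ 2.0000.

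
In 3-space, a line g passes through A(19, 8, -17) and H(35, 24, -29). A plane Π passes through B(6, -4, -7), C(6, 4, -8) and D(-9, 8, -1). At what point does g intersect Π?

(3, -8, -5)

A direction vector for g is H − A = (16, 16, -12).
BC = (0, 8, -1), BD = (-15, 12, 6); a normal to Π is BC × BD = (60, 15, 120).
Using B: Π has equation 60x + 15y + 120z = -540.
Substitute r = (19, 8, -17) + t(16, 16, -12) into the plane: -780 + (-240)t = -540, so t = -1.
Intersection: (19, 8, -17) + (-1)·(16, 16, -12) = (3, -8, -5).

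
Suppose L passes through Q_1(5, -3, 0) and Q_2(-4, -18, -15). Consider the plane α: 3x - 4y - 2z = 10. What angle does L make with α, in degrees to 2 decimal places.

30.51

A direction vector for L is Q_2 − Q_1 = (-9, -15, -15).
sin θ = |n·v| / (|n||v|) = |63| / (√29 · √531) = 0.50768.
θ ≈ 30.51°.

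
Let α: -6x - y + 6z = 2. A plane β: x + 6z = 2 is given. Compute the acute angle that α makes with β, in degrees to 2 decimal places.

cos θ = |n₁·n₂| / (|n₁||n₂|) = |30| / (√73 · √37).
θ = arccos(0.57724) ≈ 54.74°.

54.74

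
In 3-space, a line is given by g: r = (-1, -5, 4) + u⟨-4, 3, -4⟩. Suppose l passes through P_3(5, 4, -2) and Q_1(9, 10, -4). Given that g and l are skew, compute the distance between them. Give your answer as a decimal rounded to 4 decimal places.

2.3047

A direction vector for l is Q_1 − P_3 = (4, 6, -2).
Common perpendicular direction n = (-4, 3, -4) × (4, 6, -2) = (18, -24, -36).
With w = (5, 4, -2) − (-1, -5, 4) = (6, 9, -6), w · n = 108.
Distance = |w · n| / |n| = |108| / √2196 ≈ 2.3047.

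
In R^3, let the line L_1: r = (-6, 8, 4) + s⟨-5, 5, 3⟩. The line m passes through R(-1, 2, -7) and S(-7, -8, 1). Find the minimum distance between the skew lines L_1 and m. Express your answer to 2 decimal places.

A direction vector for m is S − R = (-6, -10, 8).
Common perpendicular direction n = (-5, 5, 3) × (-6, -10, 8) = (70, 22, 80).
With w = (-1, 2, -7) − (-6, 8, 4) = (5, -6, -11), w · n = -662.
Distance = |w · n| / |n| = |-662| / √11784 ≈ 6.10.

6.10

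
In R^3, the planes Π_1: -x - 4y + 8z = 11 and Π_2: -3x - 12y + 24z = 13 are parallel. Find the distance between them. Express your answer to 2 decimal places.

0.74

Rescale Π_2 by 1/3: -x - 4y + 8z = 13/3. Then distance = |11 − (13/3)| / √81 ≈ 0.74.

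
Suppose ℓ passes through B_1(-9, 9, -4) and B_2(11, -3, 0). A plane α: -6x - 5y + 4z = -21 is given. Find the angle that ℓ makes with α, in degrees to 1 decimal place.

12.2

A direction vector for ℓ is B_2 − B_1 = (20, -12, 4).
sin θ = |n·v| / (|n||v|) = |-44| / (√77 · √560) = 0.21189.
θ ≈ 12.2°.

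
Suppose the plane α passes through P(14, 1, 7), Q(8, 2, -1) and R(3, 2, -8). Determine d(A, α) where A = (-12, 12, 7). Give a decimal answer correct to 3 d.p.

PQ = (-6, 1, -8), PR = (-11, 1, -15); a normal to α is PQ × PR = (-7, -2, 5).
Using P: α has equation -7x - 2y + 5z = -65.
n·A − d = (-7)·(-12) + (-2)·(12) + (5)·(7) − (-65) = 160; |n| = √78.
Distance = |160| / √78 = 160/√78 ≈ 18.116.

18.116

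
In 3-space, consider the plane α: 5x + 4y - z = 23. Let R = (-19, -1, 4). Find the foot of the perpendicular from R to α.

Foot = R − λn with λ = (n·R − d)/|n|² = (-103 − 23)/42 = -3.
Foot = (-19, -1, 4) − (-3)·(5, 4, -1) = (-4, 11, 1).

(-4, 11, 1)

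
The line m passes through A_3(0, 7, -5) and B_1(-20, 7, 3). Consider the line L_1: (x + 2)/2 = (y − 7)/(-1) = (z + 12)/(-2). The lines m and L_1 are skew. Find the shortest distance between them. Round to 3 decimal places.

4.837

A direction vector for m is B_1 − A_3 = (-20, 0, 8).
L_1 has direction (2, -1, -2) through (-2, 7, -12).
Common perpendicular direction n = (-20, 0, 8) × (2, -1, -2) = (8, -24, 20).
With w = (-2, 7, -12) − (0, 7, -5) = (-2, 0, -7), w · n = -156.
Distance = |w · n| / |n| = |-156| / √1040 ≈ 4.837.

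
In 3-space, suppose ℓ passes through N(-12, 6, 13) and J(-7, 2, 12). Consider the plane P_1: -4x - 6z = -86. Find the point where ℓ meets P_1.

(8, -10, 9)

A direction vector for ℓ is J − N = (5, -4, -1).
Substitute r = (-12, 6, 13) + t(5, -4, -1) into the plane: -30 + (-14)t = -86, so t = 4.
Intersection: (-12, 6, 13) + 4·(5, -4, -1) = (8, -10, 9).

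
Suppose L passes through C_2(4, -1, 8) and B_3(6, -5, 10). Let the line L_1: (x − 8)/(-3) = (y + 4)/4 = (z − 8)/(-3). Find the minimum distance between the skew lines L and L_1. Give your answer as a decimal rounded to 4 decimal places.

A direction vector for L is B_3 − C_2 = (2, -4, 2).
L_1 has direction (-3, 4, -3) through (8, -4, 8).
Common perpendicular direction n = (2, -4, 2) × (-3, 4, -3) = (4, 0, -4).
With w = (8, -4, 8) − (4, -1, 8) = (4, -3, 0), w · n = 16.
Distance = |w · n| / |n| = |16| / √32 ≈ 2.8284.

2.8284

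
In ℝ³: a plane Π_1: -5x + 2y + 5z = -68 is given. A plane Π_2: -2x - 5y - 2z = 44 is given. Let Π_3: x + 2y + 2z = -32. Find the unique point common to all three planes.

Solving the 3×3 linear system -5x + 2y + 5z = -68, -2x - 5y - 2z = 44, x + 2y + 2z = -32 (e.g. by elimination or Cramer's rule, determinant = 39) gives (0, -4, -12).

(0, -4, -12)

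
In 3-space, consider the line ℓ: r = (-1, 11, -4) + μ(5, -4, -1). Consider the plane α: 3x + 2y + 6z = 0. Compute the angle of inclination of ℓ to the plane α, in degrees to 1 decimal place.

1.3

sin θ = |n·v| / (|n||v|) = |1| / (√49 · √42) = 0.02204.
θ ≈ 1.3°.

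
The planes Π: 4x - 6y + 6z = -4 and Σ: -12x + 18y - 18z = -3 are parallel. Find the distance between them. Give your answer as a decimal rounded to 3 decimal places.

Rescale Σ by 1/(-3): 4x - 6y + 6z = 1. Then distance = |-4 − 1| / √88 ≈ 0.533.

0.533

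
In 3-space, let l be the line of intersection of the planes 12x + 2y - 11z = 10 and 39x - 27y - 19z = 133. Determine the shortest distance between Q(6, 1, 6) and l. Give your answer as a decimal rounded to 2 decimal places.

1.04

Direction of l: (12, 2, -11) × (39, -27, -19) = (-335, -201, -402).
A point on l: solving the two plane equations with x = 3 gives (3, -2, 2).
Taking (3, -2, 2) on l with direction v = (-335, -201, -402): w = Q − (3, -2, 2) = (3, 3, 4), and w × v = (-402, -134, 402).
Distance = |w × v| / |v| = √341164 / √314230 ≈ 1.04.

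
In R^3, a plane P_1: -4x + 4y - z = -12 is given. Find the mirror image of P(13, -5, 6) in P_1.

λ = (n·P − d)/|n|² = (-78 − (-12))/33 = -2.
Reflection = P − 2λn = (13, -5, 6) − (-4)·(-4, 4, -1) = (-3, 11, 2).

(-3, 11, 2)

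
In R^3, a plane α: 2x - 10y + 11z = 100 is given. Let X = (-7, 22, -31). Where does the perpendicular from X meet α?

Foot = X − λn with λ = (n·X − d)/|n|² = (-575 − 100)/225 = -3.
Foot = (-7, 22, -31) − (-3)·(2, -10, 11) = (-1, -8, 2).

(-1, -8, 2)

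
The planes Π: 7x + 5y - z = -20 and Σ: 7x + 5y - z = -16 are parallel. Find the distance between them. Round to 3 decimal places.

Same normal n = (7, 5, -1) with |n| = √75; distance = |-20 − (-16)| / |n| = 4/√75 ≈ 0.462.

0.462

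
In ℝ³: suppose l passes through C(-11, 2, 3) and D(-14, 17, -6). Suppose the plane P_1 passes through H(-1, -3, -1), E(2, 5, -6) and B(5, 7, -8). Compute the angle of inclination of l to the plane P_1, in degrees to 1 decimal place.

6.9

A direction vector for l is D − C = (-3, 15, -9).
HE = (3, 8, -5), HB = (6, 10, -7); a normal to P_1 is HE × HB = (-6, -9, -18).
Using H: P_1 has equation -6x - 9y - 18z = 51.
sin θ = |n·v| / (|n||v|) = |45| / (√441 · √315) = 0.12074.
θ ≈ 6.9°.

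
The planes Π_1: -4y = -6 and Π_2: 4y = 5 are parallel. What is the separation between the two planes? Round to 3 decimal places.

Rescale Π_2 by 1/(-1): -4y = -5. Then distance = |-6 − (-5)| / √16 ≈ 0.250.

0.250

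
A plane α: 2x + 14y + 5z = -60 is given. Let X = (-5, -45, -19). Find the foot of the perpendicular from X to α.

Foot = X − λn with λ = (n·X − d)/|n|² = (-735 − (-60))/225 = -3.
Foot = (-5, -45, -19) − (-3)·(2, 14, 5) = (1, -3, -4).

(1, -3, -4)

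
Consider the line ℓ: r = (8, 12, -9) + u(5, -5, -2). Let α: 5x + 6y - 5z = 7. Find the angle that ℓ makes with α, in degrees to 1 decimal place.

4.2

sin θ = |n·v| / (|n||v|) = |5| / (√86 · √54) = 0.07337.
θ ≈ 4.2°.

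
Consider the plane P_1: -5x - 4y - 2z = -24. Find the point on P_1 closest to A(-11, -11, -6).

Foot = A − λn with λ = (n·A − d)/|n|² = (111 − (-24))/45 = 3.
Foot = (-11, -11, -6) − 3·(-5, -4, -2) = (4, 1, 0).

(4, 1, 0)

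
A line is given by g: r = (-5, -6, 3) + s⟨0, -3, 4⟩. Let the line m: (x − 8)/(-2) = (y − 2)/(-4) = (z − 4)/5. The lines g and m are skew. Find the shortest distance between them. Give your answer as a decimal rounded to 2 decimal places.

m has direction (-2, -4, 5) through (8, 2, 4).
Common perpendicular direction n = (0, -3, 4) × (-2, -4, 5) = (1, -8, -6).
With w = (8, 2, 4) − (-5, -6, 3) = (13, 8, 1), w · n = -57.
Distance = |w · n| / |n| = |-57| / √101 ≈ 5.67.

5.67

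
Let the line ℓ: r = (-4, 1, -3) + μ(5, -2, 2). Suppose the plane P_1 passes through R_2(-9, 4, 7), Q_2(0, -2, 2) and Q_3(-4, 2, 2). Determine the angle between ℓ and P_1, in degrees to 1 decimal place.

R_2Q_2 = (9, -6, -5), R_2Q_3 = (5, -2, -5); a normal to P_1 is R_2Q_2 × R_2Q_3 = (20, 20, 12).
Using R_2: P_1 has equation 20x + 20y + 12z = -16.
sin θ = |n·v| / (|n||v|) = |84| / (√944 · √33) = 0.47592.
θ ≈ 28.4°.

28.4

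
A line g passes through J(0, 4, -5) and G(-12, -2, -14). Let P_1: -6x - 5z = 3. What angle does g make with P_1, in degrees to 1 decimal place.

A direction vector for g is G − J = (-12, -6, -9).
sin θ = |n·v| / (|n||v|) = |117| / (√61 · √261) = 0.92726.
θ ≈ 68.0°.

68.0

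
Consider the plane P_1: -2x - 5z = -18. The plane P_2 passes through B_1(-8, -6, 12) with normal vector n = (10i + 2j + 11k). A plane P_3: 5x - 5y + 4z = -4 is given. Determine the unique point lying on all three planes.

P_2: n·r = n·B_1 gives 10x + 2y + 11z = 40.
Solving the 3×3 linear system -2x - 5z = -18, 10x + 2y + 11z = 40, 5x - 5y + 4z = -4 (e.g. by elimination or Cramer's rule, determinant = 174) gives (-1, 3, 4).

(-1, 3, 4)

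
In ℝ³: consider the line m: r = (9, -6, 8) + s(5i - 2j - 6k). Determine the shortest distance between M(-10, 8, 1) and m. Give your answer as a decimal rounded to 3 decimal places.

22.474

Taking (9, -6, 8) on m with direction v = (5, -2, -6): w = M − (9, -6, 8) = (-19, 14, -7), and w × v = (-98, -149, -32).
Distance = |w × v| / |v| = √32829 / √65 ≈ 22.474.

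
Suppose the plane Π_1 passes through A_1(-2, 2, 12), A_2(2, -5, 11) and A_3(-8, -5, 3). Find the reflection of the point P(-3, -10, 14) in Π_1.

(5, -4, 4)

A_1A_2 = (4, -7, -1), A_1A_3 = (-6, -7, -9); a normal to Π_1 is A_1A_2 × A_1A_3 = (56, 42, -70).
Using A_1: Π_1 has equation 56x + 42y - 70z = -868.
λ = (n·P − d)/|n|² = (-1568 − (-868))/9800 = -1/14.
Reflection = P − 2λn = (-3, -10, 14) − (-1/7)·(56, 42, -70) = (5, -4, 4).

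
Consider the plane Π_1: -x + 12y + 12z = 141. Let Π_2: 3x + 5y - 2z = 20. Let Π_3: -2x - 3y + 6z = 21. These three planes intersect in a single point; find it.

Solving the 3×3 linear system -x + 12y + 12z = 141, 3x + 5y - 2z = 20, -2x - 3y + 6z = 21 (e.g. by elimination or Cramer's rule, determinant = -180) gives (3, 5, 7).

(3, 5, 7)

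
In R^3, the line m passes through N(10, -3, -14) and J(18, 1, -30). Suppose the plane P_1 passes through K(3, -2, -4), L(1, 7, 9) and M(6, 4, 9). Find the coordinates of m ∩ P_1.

(6, -5, -6)

A direction vector for m is J − N = (8, 4, -16).
KL = (-2, 9, 13), KM = (3, 6, 13); a normal to P_1 is KL × KM = (39, 65, -39).
Using K: P_1 has equation 39x + 65y - 39z = 143.
Substitute r = (10, -3, -14) + t(8, 4, -16) into the plane: 741 + 1196t = 143, so t = -1/2.
Intersection: (10, -3, -14) + (-1/2)·(8, 4, -16) = (6, -5, -6).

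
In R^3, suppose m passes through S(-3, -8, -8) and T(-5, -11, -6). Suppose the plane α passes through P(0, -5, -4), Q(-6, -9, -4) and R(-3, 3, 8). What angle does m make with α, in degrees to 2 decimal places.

33.56

A direction vector for m is T − S = (-2, -3, 2).
PQ = (-6, -4, 0), PR = (-3, 8, 12); a normal to α is PQ × PR = (-48, 72, -60).
Using P: α has equation -48x + 72y - 60z = -120.
sin θ = |n·v| / (|n||v|) = |-240| / (√11088 · √17) = 0.55279.
θ ≈ 33.56°.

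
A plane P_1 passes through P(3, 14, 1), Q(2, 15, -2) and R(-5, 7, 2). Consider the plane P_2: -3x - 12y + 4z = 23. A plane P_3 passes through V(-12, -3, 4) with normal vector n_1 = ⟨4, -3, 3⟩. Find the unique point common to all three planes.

(-9, 2, 5)

PQ = (-1, 1, -3), PR = (-8, -7, 1); a normal to P_1 is PQ × PR = (-20, 25, 15).
Using P: P_1 has equation -20x + 25y + 15z = 305.
P_3: n_1·r = n_1·V gives 4x - 3y + 3z = -27.
Solving the 3×3 linear system -20x + 25y + 15z = 305, -3x - 12y + 4z = 23, 4x - 3y + 3z = -27 (e.g. by elimination or Cramer's rule, determinant = 1960) gives (-9, 2, 5).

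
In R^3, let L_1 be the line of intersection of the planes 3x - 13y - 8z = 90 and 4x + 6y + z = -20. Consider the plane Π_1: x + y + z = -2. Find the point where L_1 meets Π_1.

(4, -6, 0)

Direction of L_1: (3, -13, -8) × (4, 6, 1) = (35, -35, 70).
A point on L_1: solving the two plane equations with x = 2 gives (2, -4, -4).
Substitute r = (2, -4, -4) + t(35, -35, 70) into the plane: -6 + 70t = -2, so t = 2/35.
Intersection: (2, -4, -4) + (2/35)·(35, -35, 70) = (4, -6, 0).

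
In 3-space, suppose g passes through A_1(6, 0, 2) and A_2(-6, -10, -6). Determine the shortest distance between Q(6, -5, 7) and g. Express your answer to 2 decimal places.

A direction vector for g is A_2 − A_1 = (-12, -10, -8).
Taking (6, 0, 2) on g with direction v = (-12, -10, -8): w = Q − (6, 0, 2) = (0, -5, 5), and w × v = (90, -60, -60).
Distance = |w × v| / |v| = √15300 / √308 ≈ 7.05.

7.05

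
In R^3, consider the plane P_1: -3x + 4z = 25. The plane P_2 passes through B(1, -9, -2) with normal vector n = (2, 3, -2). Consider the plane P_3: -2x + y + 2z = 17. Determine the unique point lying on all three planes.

(-11, -1, -2)

P_2: n·r = n·B gives 2x + 3y - 2z = -21.
Solving the 3×3 linear system -3x + 4z = 25, 2x + 3y - 2z = -21, -2x + y + 2z = 17 (e.g. by elimination or Cramer's rule, determinant = 8) gives (-11, -1, -2).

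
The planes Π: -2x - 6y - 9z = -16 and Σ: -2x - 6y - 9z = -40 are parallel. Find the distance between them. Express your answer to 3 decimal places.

2.182

Same normal n = (-2, -6, -9) with |n| = √121; distance = |-16 − (-40)| / |n| = 24/√121 ≈ 2.182.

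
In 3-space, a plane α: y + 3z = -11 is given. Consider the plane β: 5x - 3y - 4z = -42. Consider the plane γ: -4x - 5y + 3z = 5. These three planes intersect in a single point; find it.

Solving the 3×3 linear system y + 3z = -11, 5x - 3y - 4z = -42, -4x - 5y + 3z = 5 (e.g. by elimination or Cramer's rule, determinant = -110) gives (-10, 4, -5).

(-10, 4, -5)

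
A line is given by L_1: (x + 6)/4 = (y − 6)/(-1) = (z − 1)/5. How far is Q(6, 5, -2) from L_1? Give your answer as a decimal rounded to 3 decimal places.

11.246

L_1 has direction (4, -1, 5) through (-6, 6, 1).
Taking (-6, 6, 1) on L_1 with direction v = (4, -1, 5): w = Q − (-6, 6, 1) = (12, -1, -3), and w × v = (-8, -72, -8).
Distance = |w × v| / |v| = √5312 / √42 ≈ 11.246.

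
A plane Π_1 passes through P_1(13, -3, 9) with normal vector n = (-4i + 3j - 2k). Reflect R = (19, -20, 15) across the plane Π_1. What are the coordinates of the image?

(-5, -2, 3)

Π_1: n·r = n·P_1 gives -4x + 3y - 2z = -79.
λ = (n·R − d)/|n|² = (-166 − (-79))/29 = -3.
Reflection = R − 2λn = (19, -20, 15) − (-6)·(-4, 3, -2) = (-5, -2, 3).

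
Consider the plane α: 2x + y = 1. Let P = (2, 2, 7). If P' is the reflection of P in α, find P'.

λ = (n·P − d)/|n|² = (6 − 1)/5 = 1.
Reflection = P − 2λn = (2, 2, 7) − 2·(2, 1, 0) = (-2, 0, 7).

(-2, 0, 7)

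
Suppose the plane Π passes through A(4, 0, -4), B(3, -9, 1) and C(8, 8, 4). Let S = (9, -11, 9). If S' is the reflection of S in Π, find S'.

AB = (-1, -9, 5), AC = (4, 8, 8); a normal to Π is AB × AC = (-112, 28, 28).
Using A: Π has equation -112x + 28y + 28z = -560.
λ = (n·S − d)/|n|² = (-1064 − (-560))/14112 = -1/28.
Reflection = S − 2λn = (9, -11, 9) − (-1/14)·(-112, 28, 28) = (1, -9, 11).

(1, -9, 11)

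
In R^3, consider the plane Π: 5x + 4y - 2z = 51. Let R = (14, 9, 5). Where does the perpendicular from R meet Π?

(9, 5, 7)

Foot = R − λn with λ = (n·R − d)/|n|² = (96 − 51)/45 = 1.
Foot = (14, 9, 5) − 1·(5, 4, -2) = (9, 5, 7).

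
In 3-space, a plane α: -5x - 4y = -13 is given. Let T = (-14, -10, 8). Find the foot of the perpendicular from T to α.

(1, 2, 8)

Foot = T − λn with λ = (n·T − d)/|n|² = (110 − (-13))/41 = 3.
Foot = (-14, -10, 8) − 3·(-5, -4, 0) = (1, 2, 8).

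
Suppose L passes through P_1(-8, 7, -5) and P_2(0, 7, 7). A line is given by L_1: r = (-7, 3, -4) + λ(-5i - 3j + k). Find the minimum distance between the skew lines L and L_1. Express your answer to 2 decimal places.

A direction vector for L is P_2 − P_1 = (8, 0, 12).
Common perpendicular direction n = (8, 0, 12) × (-5, -3, 1) = (36, -68, -24).
With w = (-7, 3, -4) − (-8, 7, -5) = (1, -4, 1), w · n = 284.
Distance = |w · n| / |n| = |284| / √6496 ≈ 3.52.

3.52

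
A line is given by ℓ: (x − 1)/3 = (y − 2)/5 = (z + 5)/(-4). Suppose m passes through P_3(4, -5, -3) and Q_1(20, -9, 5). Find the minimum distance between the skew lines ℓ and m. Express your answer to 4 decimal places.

ℓ has direction (3, 5, -4) through (1, 2, -5).
A direction vector for m is Q_1 − P_3 = (16, -4, 8).
Common perpendicular direction n = (3, 5, -4) × (16, -4, 8) = (24, -88, -92).
With w = (4, -5, -3) − (1, 2, -5) = (3, -7, 2), w · n = 504.
Distance = |w · n| / |n| = |504| / √16784 ≈ 3.8903.

3.8903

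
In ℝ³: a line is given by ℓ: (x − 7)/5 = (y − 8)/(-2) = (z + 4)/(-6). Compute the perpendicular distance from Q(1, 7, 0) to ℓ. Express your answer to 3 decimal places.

ℓ has direction (5, -2, -6) through (7, 8, -4).
Taking (7, 8, -4) on ℓ with direction v = (5, -2, -6): w = Q − (7, 8, -4) = (-6, -1, 4), and w × v = (14, -16, 17).
Distance = |w × v| / |v| = √741 / √65 ≈ 3.376.

3.376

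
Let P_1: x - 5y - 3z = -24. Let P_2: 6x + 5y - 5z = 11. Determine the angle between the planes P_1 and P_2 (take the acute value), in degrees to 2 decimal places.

cos θ = |n₁·n₂| / (|n₁||n₂|) = |-4| / (√35 · √86).
θ = arccos(0.07291) ≈ 85.82°.

85.82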